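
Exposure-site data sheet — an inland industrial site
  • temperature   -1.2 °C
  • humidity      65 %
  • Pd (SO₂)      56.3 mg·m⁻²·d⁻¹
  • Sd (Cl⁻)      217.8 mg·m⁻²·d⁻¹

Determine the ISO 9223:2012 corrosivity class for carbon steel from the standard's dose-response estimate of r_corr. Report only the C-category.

C3

carbon steel: T≤10 °C ⇒ hinge +0.150·(-1.2−10) = -1.6800
  SO₂ term: 1.77·56.3^0.52·exp(0.02·65-1.6800) = 9.845
  Sd branch = 0.102·Sd^0.62·e^(0.033·RH+0.04·T) = 23.38 μm/a
  r_corr = 9.845 + 23.38 = 33.23 μm/a
Category bounds: 25…50 μm/a bracket r_corr ⇒ C3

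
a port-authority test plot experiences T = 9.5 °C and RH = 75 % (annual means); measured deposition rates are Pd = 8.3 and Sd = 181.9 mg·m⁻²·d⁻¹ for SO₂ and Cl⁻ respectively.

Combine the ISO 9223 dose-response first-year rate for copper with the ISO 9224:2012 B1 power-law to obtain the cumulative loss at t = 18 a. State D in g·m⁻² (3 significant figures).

D(18) = 105 g·m⁻²

copper: T≤10 °C ⇒ hinge +0.126·(9.5−10) = -0.0630
  sulphur-dioxide contribution → 0.7205 μm/a
  chloride contribution → 0.99 μm/a
  total first-year rate 1.71 μm/a
ISO 9224: D(t) = r_corr · t^b with b = 0.667 (copper, B1)
  D(18) = 1.71 × 18^0.667 = 1.71 × 6.875 = 11.76 μm
  Mass loss = 11.76 μm × 8.96 g/cm³ = 105.4 g·m⁻²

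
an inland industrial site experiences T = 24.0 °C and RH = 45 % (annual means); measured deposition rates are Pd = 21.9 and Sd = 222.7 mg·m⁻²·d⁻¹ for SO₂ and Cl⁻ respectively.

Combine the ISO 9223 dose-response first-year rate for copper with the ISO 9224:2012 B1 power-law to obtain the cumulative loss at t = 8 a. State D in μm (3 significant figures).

copper: f(T) = -0.080·(T−10) [T>10 °C] = -1.1200
  SO₂ term: 0.0053·21.9^0.26·exp(0.059·45-1.1200) = 0.05488
  Sd branch = 0.01025·Sd^0.27·e^(0.036·RH+0.049·T) = 0.7226 μm/a
  sum: 0.05488 + 0.7226 → r_corr = 0.7775 μm/a
Long-term exponent b (ISO 9224 Table 2, B1) = 0.667
  D(8) = 0.7775 × 8^0.667 = 0.7775 × 4.003 = 3.112 μm

D(8) = 3.11 μm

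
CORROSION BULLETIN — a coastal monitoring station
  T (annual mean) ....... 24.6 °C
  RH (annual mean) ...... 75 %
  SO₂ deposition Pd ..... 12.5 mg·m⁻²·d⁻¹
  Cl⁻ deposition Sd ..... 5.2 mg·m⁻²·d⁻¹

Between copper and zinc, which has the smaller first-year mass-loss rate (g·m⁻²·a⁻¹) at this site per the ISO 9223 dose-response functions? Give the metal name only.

zinc

copper: f(T) = -0.080·(T−10) [T>10 °C] = -1.1680
  Pd branch = 0.0053·Pd^0.26·e^(0.059·RH+f) = 0.2654 μm/a
  Cl⁻ term: 0.01025·5.2^0.27·exp(0.036·75+0.049·24.6) = 0.7946
  sum: 0.2654 + 0.7946 → r_corr = 1.06 μm/a
  mass loss = 1.06 μm/a × 8.96 g/cm³ = 9.498 g·m⁻²·a⁻¹
zinc: T>10 °C ⇒ hinge -0.071·(24.6−10) = -1.0366
  SO₂ term: 0.0129·12.5^0.44·exp(0.046·75-1.0366) = 0.4379
  Cl⁻ term: 0.0175·5.2^0.57·exp(0.008·75+0.085·24.6) = 0.6605
  sum: 0.4379 + 0.6605 → r_corr = 1.098 μm/a
  mass loss = 1.098 μm/a × 7.14 g/cm³ = 7.842 g·m⁻²·a⁻¹
Ordering by g·m⁻²·a⁻¹: copper (9.5) > zinc (7.84)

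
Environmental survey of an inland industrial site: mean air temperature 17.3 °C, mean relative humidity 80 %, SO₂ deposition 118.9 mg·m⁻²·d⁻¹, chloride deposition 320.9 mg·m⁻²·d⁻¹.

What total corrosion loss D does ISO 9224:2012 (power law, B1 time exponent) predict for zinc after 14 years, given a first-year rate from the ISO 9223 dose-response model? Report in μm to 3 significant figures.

D(14) = 54.4 μm

zinc: temperature factor f = -0.071·(7.3) = -0.5183
  sulphur-dioxide contribution → 2.493 μm/a
  chloride contribution → 3.875 μm/a
  total first-year rate 6.368 μm/a
Long-term exponent b (ISO 9224 Table 2, B1) = 0.813
  D(14) = 6.368 × 14^0.813 = 6.368 × 8.547 = 54.43 μm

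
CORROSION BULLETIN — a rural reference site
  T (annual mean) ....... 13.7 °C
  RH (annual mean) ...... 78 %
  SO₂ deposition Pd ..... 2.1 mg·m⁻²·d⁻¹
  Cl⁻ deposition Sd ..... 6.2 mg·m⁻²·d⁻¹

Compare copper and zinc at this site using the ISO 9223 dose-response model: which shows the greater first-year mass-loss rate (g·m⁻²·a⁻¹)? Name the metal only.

copper: T>10 °C ⇒ hinge -0.080·(13.7−10) = -0.2960
  SO₂ term: 0.0053·2.1^0.26·exp(0.059·78-0.2960) = 0.4766
  Sd branch = 0.01025·Sd^0.27·e^(0.036·RH+0.049·T) = 0.5441 μm/a
  sum: 0.4766 + 0.5441 → r_corr = 1.021 μm/a
  mass loss = 1.021 μm/a × 8.96 g/cm³ = 9.146 g·m⁻²·a⁻¹
zinc: T>10 °C ⇒ hinge -0.071·(13.7−10) = -0.2627
  SO₂ term: 0.0129·2.1^0.44·exp(0.046·78-0.2627) = 0.4972
  Cl⁻ term: 0.0175·6.2^0.57·exp(0.008·78+0.085·13.7) = 0.2961
  sum: 0.4972 + 0.2961 → r_corr = 0.7933 μm/a
  mass loss = 0.7933 μm/a × 7.14 g/cm³ = 5.664 g·m⁻²·a⁻¹
Ordering by g·m⁻²·a⁻¹: copper (9.15) > zinc (5.66)

copper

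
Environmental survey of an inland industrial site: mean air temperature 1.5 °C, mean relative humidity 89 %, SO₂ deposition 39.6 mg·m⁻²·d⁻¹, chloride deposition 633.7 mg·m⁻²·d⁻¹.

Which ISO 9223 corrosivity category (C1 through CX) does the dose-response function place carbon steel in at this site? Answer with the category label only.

C5

carbon steel: f(T) = +0.150·(T−10) [T≤10 °C] = -1.2750
  sulphur-dioxide contribution → 19.87 μm/a
  chloride contribution → 111.5 μm/a
  ⇒ r_corr(carbon steel) = 131.4 μm/a
Category bounds: 80…200 μm/a bracket r_corr ⇒ C5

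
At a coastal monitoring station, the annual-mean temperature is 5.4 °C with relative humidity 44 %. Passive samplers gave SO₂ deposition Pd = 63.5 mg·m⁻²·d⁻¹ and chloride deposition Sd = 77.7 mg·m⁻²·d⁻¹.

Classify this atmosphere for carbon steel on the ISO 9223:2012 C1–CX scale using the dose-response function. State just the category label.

C3

carbon steel: f(T) = +0.150·(T−10) [T≤10 °C] = -0.6900
  Pd branch = 1.77·Pd^0.52·e^(0.02·RH+f) = 18.53 μm/a
  Sd branch = 0.102·Sd^0.62·e^(0.033·RH+0.04·T) = 8.036 μm/a
  r_corr = 18.53 + 8.036 = 26.57 μm/a
26.6 μm/a falls in (25, 50] for carbon steel → category C3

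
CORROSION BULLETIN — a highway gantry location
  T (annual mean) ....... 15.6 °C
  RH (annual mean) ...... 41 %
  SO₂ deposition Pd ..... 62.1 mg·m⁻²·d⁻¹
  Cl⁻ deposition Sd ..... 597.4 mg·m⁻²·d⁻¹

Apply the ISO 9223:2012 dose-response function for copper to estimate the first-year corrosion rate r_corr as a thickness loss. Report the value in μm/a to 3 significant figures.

r_corr = 0.652 μm/a

copper: T>10 °C ⇒ hinge -0.080·(15.6−10) = -0.4480
  Pd branch = 0.0053·Pd^0.26·e^(0.059·RH+f) = 0.1113 μm/a
  Cl⁻ term: 0.01025·597.4^0.27·exp(0.036·41+0.049·15.6) = 0.5411
  r_corr = 0.1113 + 0.5411 = 0.6524 μm/a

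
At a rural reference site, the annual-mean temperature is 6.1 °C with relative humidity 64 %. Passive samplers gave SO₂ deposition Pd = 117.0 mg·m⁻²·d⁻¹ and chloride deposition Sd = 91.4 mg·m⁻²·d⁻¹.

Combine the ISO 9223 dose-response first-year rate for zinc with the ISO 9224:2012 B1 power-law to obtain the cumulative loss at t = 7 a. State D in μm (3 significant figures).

D(7) = 11.5 μm

zinc: temperature factor f = +0.038·(-3.9) = -0.1482
  Pd branch = 0.0129·Pd^0.44·e^(0.046·RH+f) = 1.717 μm/a
  Sd branch = 0.0175·Sd^0.57·e^(0.008·RH+0.085·T) = 0.6432 μm/a
  sum: 1.717 + 0.6432 → r_corr = 2.36 μm/a
Power-law: D(7) = r_corr · 7^0.813
  D(7) = 2.36 × 7^0.813 = 2.36 × 4.865 = 11.48 μm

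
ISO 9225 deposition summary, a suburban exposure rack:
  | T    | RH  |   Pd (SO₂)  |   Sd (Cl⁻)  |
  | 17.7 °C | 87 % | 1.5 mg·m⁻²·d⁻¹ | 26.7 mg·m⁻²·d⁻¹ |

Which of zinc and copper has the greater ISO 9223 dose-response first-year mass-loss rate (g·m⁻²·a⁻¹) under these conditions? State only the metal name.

zinc: f(T) = -0.071·(T−10) [T>10 °C] = -0.5467
  sulphur-dioxide contribution → 0.4883 μm/a
  chloride contribution → 1.028 μm/a
  ⇒ r_corr(zinc) = 1.516 μm/a
  mass loss = 1.516 μm/a × 7.14 g/cm³ = 10.82 g·m⁻²·a⁻¹
copper: T>10 °C ⇒ hinge -0.080·(17.7−10) = -0.6160
  sulphur-dioxide contribution → 0.5392 μm/a
  chloride contribution → 1.358 μm/a
  ⇒ r_corr(copper) = 1.897 μm/a
  mass loss = 1.897 μm/a × 8.96 g/cm³ = 17 g·m⁻²·a⁻¹
Ordering by g·m⁻²·a⁻¹: copper (17) > zinc (10.8)

copper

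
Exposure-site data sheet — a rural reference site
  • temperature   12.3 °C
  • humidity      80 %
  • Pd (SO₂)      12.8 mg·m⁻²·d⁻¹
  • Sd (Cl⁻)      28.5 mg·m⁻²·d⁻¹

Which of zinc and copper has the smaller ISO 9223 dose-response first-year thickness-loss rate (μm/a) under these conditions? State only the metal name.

zinc: temperature factor f = -0.071·(2.3) = -0.1633
  SO₂ term: 0.0129·12.8^0.44·exp(0.046·80-0.1633) = 1.334
  Sd branch = 0.0175·Sd^0.57·e^(0.008·RH+0.085·T) = 0.6372 μm/a
  sum: 1.334 + 0.6372 → r_corr = 1.971 μm/a
copper: T>10 °C ⇒ hinge -0.080·(12.3−10) = -0.1840
  Pd branch = 0.0053·Pd^0.26·e^(0.059·RH+f) = 0.9596 μm/a
  Sd branch = 0.01025·Sd^0.27·e^(0.036·RH+0.049·T) = 0.8242 μm/a
  sum: 0.9596 + 0.8242 → r_corr = 1.784 μm/a
Ordering by μm/a: zinc (1.97) > copper (1.78)

copper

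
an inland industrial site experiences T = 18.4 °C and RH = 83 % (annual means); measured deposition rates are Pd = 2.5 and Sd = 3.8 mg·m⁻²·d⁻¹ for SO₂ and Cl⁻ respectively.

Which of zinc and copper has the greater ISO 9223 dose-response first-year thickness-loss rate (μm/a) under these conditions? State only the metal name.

copper

zinc: f(T) = -0.071·(T−10) [T>10 °C] = -0.5964
  SO₂ term: 0.0129·2.5^0.44·exp(0.046·83-0.5964) = 0.484
  Sd branch = 0.0175·Sd^0.57·e^(0.008·RH+0.085·T) = 0.3476 μm/a
  r_corr = 0.484 + 0.3476 = 0.8316 μm/a
copper: T>10 °C ⇒ hinge -0.080·(18.4−10) = -0.6720
  Pd branch = 0.0053·Pd^0.26·e^(0.059·RH+f) = 0.4599 μm/a
  Cl⁻ term: 0.01025·3.8^0.27·exp(0.036·83+0.049·18.4) = 0.7186
  r_corr = 0.4599 + 0.7186 = 1.178 μm/a
Ordering by μm/a: copper (1.18) > zinc (0.832)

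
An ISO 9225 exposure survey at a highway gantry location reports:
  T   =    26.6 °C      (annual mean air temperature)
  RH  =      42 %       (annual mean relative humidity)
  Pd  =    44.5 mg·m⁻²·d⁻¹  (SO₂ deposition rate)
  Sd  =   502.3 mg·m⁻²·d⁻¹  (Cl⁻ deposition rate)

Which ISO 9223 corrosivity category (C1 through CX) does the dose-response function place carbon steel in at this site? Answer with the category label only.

C4

carbon steel: f(T) = -0.054·(T−10) [T>10 °C] = -0.8964
  sulphur-dioxide contribution → 12.04 μm/a
  chloride contribution → 55.88 μm/a
  total first-year rate 67.92 μm/a
ISO 9223 Table 2 (carbon steel): 50 < 67.9 ≤ 80 μm/a ⇒ C4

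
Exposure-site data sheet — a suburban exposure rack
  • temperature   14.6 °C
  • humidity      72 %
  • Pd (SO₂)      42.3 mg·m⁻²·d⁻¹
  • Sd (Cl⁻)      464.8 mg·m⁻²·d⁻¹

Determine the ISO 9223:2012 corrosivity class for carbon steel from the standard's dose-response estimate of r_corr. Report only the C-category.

C5

carbon steel: temperature factor f = -0.054·(4.6) = -0.2484
  sulphur-dioxide contribution → 40.85 μm/a
  chloride contribution → 88.68 μm/a
  ⇒ r_corr(carbon steel) = 129.5 μm/a
130 μm/a falls in (80, 200] for carbon steel → category C5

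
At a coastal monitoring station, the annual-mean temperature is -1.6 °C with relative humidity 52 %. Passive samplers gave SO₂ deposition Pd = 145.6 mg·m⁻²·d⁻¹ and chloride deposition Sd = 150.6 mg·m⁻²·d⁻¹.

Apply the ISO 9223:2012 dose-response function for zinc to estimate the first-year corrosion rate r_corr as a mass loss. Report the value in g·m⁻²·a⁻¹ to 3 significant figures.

r_corr = 8.68 g·m⁻²·a⁻¹

zinc: T≤10 °C ⇒ hinge +0.038·(-1.6−10) = -0.4408
  SO₂ term: 0.0129·145.6^0.44·exp(0.046·52-0.4408) = 0.8124
  Cl⁻ term: 0.0175·150.6^0.57·exp(0.008·52+0.085·-1.6) = 0.4036
  r_corr = 0.8124 + 0.4036 = 1.216 μm/a
Convert to mass loss: 1.216 μm/a × 7.14 g/cm³ = 8.683 g·m⁻²·a⁻¹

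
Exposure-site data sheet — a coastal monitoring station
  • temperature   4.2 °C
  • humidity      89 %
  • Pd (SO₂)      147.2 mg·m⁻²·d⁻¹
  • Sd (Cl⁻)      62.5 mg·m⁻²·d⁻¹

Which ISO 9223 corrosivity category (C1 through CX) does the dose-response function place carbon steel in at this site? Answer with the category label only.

carbon steel: temperature factor f = +0.150·(-5.8) = -0.8700
  Pd branch = 1.77·Pd^0.52·e^(0.02·RH+f) = 58.95 μm/a
  Cl⁻ term: 0.102·62.5^0.62·exp(0.033·89+0.04·4.2) = 29.55
  r_corr = 58.95 + 29.55 = 88.5 μm/a
88.5 μm/a falls in (80, 200] for carbon steel → category C5

C5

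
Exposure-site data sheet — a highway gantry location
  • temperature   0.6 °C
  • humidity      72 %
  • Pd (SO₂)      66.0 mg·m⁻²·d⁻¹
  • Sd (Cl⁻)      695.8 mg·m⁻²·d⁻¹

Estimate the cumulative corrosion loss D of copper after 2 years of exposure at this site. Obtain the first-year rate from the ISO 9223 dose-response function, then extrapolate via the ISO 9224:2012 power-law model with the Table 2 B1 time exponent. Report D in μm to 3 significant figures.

copper: f(T) = +0.126·(T−10) [T≤10 °C] = -1.1844
  Pd branch = 0.0053·Pd^0.26·e^(0.059·RH+f) = 0.3372 μm/a
  Sd branch = 0.01025·Sd^0.27·e^(0.036·RH+0.049·T) = 0.8254 μm/a
  r_corr = 0.3372 + 0.8254 = 1.163 μm/a
Power-law: D(2) = r_corr · 2^0.667
  D(2) = 1.163 × 2^0.667 = 1.163 × 1.588 = 1.846 μm

D(2) = 1.85 μm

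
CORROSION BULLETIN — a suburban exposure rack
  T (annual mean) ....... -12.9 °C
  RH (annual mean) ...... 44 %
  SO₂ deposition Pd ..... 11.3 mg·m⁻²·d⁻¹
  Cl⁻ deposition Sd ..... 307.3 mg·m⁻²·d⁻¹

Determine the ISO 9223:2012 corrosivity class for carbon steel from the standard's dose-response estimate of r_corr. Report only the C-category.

C2

carbon steel: T≤10 °C ⇒ hinge +0.150·(-12.9−10) = -3.4350
  SO₂ term: 1.77·11.3^0.52·exp(0.02·44-3.4350) = 0.4852
  Sd branch = 0.102·Sd^0.62·e^(0.033·RH+0.04·T) = 9.065 μm/a
  sum: 0.4852 + 9.065 → r_corr = 9.551 μm/a
ISO 9223 Table 2 (carbon steel): 1.3 < 9.55 ≤ 25 μm/a ⇒ C2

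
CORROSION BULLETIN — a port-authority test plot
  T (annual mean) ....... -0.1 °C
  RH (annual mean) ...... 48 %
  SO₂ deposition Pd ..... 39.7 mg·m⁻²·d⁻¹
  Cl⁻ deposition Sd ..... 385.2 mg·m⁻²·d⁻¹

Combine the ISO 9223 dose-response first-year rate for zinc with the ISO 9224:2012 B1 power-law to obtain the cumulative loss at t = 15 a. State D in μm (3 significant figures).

D(15) = 10.5 μm

zinc: temperature factor f = +0.038·(-10.1) = -0.3838
  sulphur-dioxide contribution → 0.4039 μm/a
  chloride contribution → 0.7585 μm/a
  total first-year rate 1.162 μm/a
Power-law: D(15) = r_corr · 15^0.813
  D(15) = 1.162 × 15^0.813 = 1.162 × 9.04 = 10.51 μm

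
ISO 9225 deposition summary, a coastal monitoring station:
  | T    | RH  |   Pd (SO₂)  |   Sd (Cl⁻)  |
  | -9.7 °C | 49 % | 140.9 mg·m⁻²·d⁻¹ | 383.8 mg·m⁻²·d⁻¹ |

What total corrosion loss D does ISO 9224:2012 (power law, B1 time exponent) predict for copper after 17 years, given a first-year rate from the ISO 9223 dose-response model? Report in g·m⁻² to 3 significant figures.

D(17) = 12.7 g·m⁻²

copper: f(T) = +0.126·(T−10) [T≤10 °C] = -2.4822
  Pd branch = 0.0053·Pd^0.26·e^(0.059·RH+f) = 0.02888 μm/a
  Sd branch = 0.01025·Sd^0.27·e^(0.036·RH+0.049·T) = 0.1854 μm/a
  r_corr = 0.02888 + 0.1854 = 0.2143 μm/a
Long-term exponent b (ISO 9224 Table 2, B1) = 0.667
  D(17) = 0.2143 × 17^0.667 = 0.2143 × 6.618 = 1.418 μm
  Mass loss = 1.418 μm × 8.96 g/cm³ = 12.71 g·m⁻²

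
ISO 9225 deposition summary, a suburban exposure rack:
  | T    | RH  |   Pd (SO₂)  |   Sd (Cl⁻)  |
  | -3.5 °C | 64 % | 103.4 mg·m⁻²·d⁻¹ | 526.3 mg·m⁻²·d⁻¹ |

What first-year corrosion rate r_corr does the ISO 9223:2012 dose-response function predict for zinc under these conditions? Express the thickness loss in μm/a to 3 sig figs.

zinc: temperature factor f = +0.038·(-13.5) = -0.5130
  SO₂ term: 0.0129·103.4^0.44·exp(0.046·64-0.5130) = 1.129
  Sd branch = 0.0175·Sd^0.57·e^(0.008·RH+0.085·T) = 0.7714 μm/a
  sum: 1.129 + 0.7714 → r_corr = 1.901 μm/a

r_corr = 1.90 μm/a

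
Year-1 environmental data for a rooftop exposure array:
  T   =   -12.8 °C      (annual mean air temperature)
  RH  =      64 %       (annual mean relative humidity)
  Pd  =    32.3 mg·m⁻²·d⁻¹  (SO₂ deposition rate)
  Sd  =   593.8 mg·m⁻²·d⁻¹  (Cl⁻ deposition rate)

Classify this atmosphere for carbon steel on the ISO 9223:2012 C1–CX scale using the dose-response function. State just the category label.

carbon steel: T≤10 °C ⇒ hinge +0.150·(-12.8−10) = -3.4200
  Pd branch = 1.77·Pd^0.52·e^(0.02·RH+f) = 1.269 μm/a
  Sd branch = 0.102·Sd^0.62·e^(0.033·RH+0.04·T) = 26.49 μm/a
  sum: 1.269 + 26.49 → r_corr = 27.76 μm/a
ISO 9223 Table 2 (carbon steel): 25 < 27.8 ≤ 50 μm/a ⇒ C3

C3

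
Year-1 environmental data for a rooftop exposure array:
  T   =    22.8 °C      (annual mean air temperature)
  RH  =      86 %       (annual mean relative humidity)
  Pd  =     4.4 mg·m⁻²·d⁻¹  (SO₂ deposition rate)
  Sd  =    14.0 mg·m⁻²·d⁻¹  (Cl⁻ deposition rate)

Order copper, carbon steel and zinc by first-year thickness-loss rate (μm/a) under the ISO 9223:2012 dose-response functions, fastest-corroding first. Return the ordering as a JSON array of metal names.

["carbon steel", "copper", "zinc"]

copper: T>10 °C ⇒ hinge -0.080·(22.8−10) = -1.0240
  SO₂ term: 0.0053·4.4^0.26·exp(0.059·86-1.0240) = 0.4472
  Cl⁻ term: 0.01025·14.0^0.27·exp(0.036·86+0.049·22.8) = 1.412
  sum: 0.4472 + 1.412 → r_corr = 1.86 μm/a
carbon steel: f(T) = -0.054·(T−10) [T>10 °C] = -0.6912
  SO₂ term: 1.77·4.4^0.52·exp(0.02·86-0.6912) = 10.7
  Sd branch = 0.102·Sd^0.62·e^(0.033·RH+0.04·T) = 22.27 μm/a
  sum: 10.7 + 22.27 → r_corr = 32.97 μm/a
zinc: temperature factor f = -0.071·(12.8) = -0.9088
  SO₂ term: 0.0129·4.4^0.44·exp(0.046·86-0.9088) = 0.5213
  Sd branch = 0.0175·Sd^0.57·e^(0.008·RH+0.085·T) = 1.088 μm/a
  r_corr = 0.5213 + 1.088 = 1.61 μm/a
Ordering by μm/a: carbon steel (33) > copper (1.86) > zinc (1.61)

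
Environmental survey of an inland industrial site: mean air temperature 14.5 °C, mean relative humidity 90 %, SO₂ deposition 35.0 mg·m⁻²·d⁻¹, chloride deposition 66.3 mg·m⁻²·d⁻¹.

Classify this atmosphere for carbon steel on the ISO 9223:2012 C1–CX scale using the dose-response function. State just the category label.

carbon steel: T>10 °C ⇒ hinge -0.054·(14.5−10) = -0.2430
  sulphur-dioxide contribution → 53.34 μm/a
  chloride contribution → 47.83 μm/a
  ⇒ r_corr(carbon steel) = 101.2 μm/a
101 μm/a falls in (80, 200] for carbon steel → category C5

C5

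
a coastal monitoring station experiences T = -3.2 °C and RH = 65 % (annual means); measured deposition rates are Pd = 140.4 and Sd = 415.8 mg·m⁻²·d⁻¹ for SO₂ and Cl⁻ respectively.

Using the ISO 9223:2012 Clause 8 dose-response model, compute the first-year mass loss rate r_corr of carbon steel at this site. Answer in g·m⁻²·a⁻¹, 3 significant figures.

r_corr = 345 g·m⁻²·a⁻¹

carbon steel: f(T) = +0.150·(T−10) [T≤10 °C] = -1.9800
  Pd branch = 1.77·Pd^0.52·e^(0.02·RH+f) = 11.73 μm/a
  Sd branch = 0.102·Sd^0.62·e^(0.033·RH+0.04·T) = 32.23 μm/a
  r_corr = 11.73 + 32.23 = 43.96 μm/a
Convert to mass loss: 43.96 μm/a × 7.85 g/cm³ = 345.1 g·m⁻²·a⁻¹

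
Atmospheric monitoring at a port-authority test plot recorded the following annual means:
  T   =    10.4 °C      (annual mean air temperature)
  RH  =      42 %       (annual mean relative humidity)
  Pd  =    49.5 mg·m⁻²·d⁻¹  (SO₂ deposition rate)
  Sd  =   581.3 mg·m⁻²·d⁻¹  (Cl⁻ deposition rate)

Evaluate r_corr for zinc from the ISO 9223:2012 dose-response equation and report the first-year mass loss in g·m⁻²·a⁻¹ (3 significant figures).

r_corr = 19.4 g·m⁻²·a⁻¹

zinc: f(T) = -0.071·(T−10) [T>10 °C] = -0.0284
  sulphur-dioxide contribution → 0.4819 μm/a
  chloride contribution → 2.231 μm/a
  ⇒ r_corr(zinc) = 2.713 μm/a
Convert to mass loss: 2.713 μm/a × 7.14 g/cm³ = 19.37 g·m⁻²·a⁻¹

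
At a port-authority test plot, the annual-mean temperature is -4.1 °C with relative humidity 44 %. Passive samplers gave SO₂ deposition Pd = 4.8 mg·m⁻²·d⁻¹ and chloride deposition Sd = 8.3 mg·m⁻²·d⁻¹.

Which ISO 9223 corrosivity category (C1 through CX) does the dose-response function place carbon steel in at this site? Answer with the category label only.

carbon steel: f(T) = +0.150·(T−10) [T≤10 °C] = -2.1150
  SO₂ term: 1.77·4.8^0.52·exp(0.02·44-2.1150) = 1.164
  Cl⁻ term: 0.102·8.3^0.62·exp(0.033·44+0.04·-4.1) = 1.373
  sum: 1.164 + 1.373 → r_corr = 2.537 μm/a
Category bounds: 1.3…25 μm/a bracket r_corr ⇒ C2

C2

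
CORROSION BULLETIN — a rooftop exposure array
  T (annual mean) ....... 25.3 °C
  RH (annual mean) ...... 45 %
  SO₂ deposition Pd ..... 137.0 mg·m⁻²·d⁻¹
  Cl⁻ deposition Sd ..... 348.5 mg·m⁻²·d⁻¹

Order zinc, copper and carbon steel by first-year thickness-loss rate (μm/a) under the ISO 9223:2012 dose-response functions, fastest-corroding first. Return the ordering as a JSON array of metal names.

["carbon steel", "zinc", "copper"]

zinc: T>10 °C ⇒ hinge -0.071·(25.3−10) = -1.0863
  sulphur-dioxide contribution → 0.3006 μm/a
  chloride contribution → 6.059 μm/a
  total first-year rate 6.359 μm/a
copper: f(T) = -0.080·(T−10) [T>10 °C] = -1.2240
  sulphur-dioxide contribution → 0.07967 μm/a
  chloride contribution → 0.8691 μm/a
  total first-year rate 0.9488 μm/a
carbon steel: temperature factor f = -0.054·(15.3) = -0.8262
  sulphur-dioxide contribution → 24.61 μm/a
  chloride contribution → 46.69 μm/a
  total first-year rate 71.3 μm/a
Ordering by μm/a: carbon steel (71.3) > zinc (6.36) > copper (0.949)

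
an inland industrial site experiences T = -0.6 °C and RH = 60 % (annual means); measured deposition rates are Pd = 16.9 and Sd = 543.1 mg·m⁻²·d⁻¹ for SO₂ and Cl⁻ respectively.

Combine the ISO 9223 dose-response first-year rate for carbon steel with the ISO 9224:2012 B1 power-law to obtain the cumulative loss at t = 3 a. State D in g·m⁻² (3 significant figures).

carbon steel: temperature factor f = +0.150·(-10.6) = -1.5900
  SO₂ term: 1.77·16.9^0.52·exp(0.02·60-1.5900) = 5.213
  Sd branch = 0.102·Sd^0.62·e^(0.033·RH+0.04·T) = 35.79 μm/a
  r_corr = 5.213 + 35.79 = 41 μm/a
ISO 9224: D(t) = r_corr · t^b with b = 0.523 (carbon steel, B1)
  D(3) = 41 × 3^0.523 = 41 × 1.776 = 72.83 μm
  Mass loss = 72.83 μm × 7.85 g/cm³ = 571.7 g·m⁻²

D(3) = 572 g·m⁻²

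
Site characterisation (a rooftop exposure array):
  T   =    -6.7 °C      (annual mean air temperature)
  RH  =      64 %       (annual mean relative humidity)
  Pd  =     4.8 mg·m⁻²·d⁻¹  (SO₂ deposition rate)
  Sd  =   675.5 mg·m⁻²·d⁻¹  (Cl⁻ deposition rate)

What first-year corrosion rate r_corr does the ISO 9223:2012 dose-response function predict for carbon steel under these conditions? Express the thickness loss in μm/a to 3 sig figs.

r_corr = 37.8 μm/a

carbon steel: T≤10 °C ⇒ hinge +0.150·(-6.7−10) = -2.5050
  Pd branch = 1.77·Pd^0.52·e^(0.02·RH+f) = 1.175 μm/a
  Sd branch = 0.102·Sd^0.62·e^(0.033·RH+0.04·T) = 36.63 μm/a
  sum: 1.175 + 36.63 → r_corr = 37.8 μm/a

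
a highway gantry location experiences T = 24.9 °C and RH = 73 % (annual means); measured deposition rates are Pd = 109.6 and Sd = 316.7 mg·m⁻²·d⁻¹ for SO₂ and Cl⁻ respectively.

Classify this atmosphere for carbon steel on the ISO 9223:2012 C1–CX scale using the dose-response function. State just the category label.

carbon steel: temperature factor f = -0.054·(14.9) = -0.8046
  SO₂ term: 1.77·109.6^0.52·exp(0.02·73-0.8046) = 39.2
  Cl⁻ term: 0.102·316.7^0.62·exp(0.033·73+0.04·24.9) = 109.1
  sum: 39.2 + 109.1 → r_corr = 148.3 μm/a
ISO 9223 Table 2 (carbon steel): 80 < 148 ≤ 200 μm/a ⇒ C5

C5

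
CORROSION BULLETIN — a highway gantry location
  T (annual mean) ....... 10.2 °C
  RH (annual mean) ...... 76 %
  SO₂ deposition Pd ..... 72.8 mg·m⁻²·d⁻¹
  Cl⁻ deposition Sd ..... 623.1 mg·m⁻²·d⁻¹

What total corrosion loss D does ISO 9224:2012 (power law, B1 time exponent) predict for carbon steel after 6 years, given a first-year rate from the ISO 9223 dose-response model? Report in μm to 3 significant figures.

carbon steel: temperature factor f = -0.054·(0.2) = -0.0108
  SO₂ term: 1.77·72.8^0.52·exp(0.02·76-0.0108) = 74.42
  Cl⁻ term: 0.102·623.1^0.62·exp(0.033·76+0.04·10.2) = 101.8
  r_corr = 74.42 + 101.8 = 176.2 μm/a
Power-law: D(6) = r_corr · 6^0.523
  D(6) = 176.2 × 6^0.523 = 176.2 × 2.553 = 449.8 μm

D(6) = 450 μm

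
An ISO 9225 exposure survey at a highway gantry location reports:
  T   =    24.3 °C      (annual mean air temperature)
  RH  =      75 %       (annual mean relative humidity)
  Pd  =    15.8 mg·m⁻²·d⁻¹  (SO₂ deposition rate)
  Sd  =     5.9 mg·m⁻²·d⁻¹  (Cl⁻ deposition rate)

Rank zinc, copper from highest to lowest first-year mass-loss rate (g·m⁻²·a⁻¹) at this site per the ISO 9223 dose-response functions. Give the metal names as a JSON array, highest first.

["copper", "zinc"]

zinc: f(T) = -0.071·(T−10) [T>10 °C] = -1.0153
  sulphur-dioxide contribution → 0.4959 μm/a
  chloride contribution → 0.6919 μm/a
  ⇒ r_corr(zinc) = 1.188 μm/a
  mass loss = 1.188 μm/a × 7.14 g/cm³ = 8.481 g·m⁻²·a⁻¹
copper: f(T) = -0.080·(T−10) [T>10 °C] = -1.1440
  sulphur-dioxide contribution → 0.289 μm/a
  chloride contribution → 0.8101 μm/a
  ⇒ r_corr(copper) = 1.099 μm/a
  mass loss = 1.099 μm/a × 8.96 g/cm³ = 9.848 g·m⁻²·a⁻¹
Ordering by g·m⁻²·a⁻¹: copper (9.85) > zinc (8.48)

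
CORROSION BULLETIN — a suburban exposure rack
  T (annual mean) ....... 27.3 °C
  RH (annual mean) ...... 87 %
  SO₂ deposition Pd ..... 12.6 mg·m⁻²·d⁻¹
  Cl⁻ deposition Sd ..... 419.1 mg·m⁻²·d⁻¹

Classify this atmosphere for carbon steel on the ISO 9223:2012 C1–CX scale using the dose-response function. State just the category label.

carbon steel: f(T) = -0.054·(T−10) [T>10 °C] = -0.9342
  SO₂ term: 1.77·12.6^0.52·exp(0.02·87-0.9342) = 14.8
  Cl⁻ term: 0.102·419.1^0.62·exp(0.033·87+0.04·27.3) = 226.7
  sum: 14.8 + 226.7 → r_corr = 241.5 μm/a
242 μm/a falls in (200, 700] for carbon steel → category CX

CX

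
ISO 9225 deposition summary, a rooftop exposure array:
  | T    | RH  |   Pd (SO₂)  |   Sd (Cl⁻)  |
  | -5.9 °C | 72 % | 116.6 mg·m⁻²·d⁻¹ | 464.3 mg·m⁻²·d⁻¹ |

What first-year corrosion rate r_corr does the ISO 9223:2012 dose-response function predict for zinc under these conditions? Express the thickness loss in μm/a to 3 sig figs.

r_corr = 2.19 μm/a

zinc: T≤10 °C ⇒ hinge +0.038·(-5.9−10) = -0.6042
  sulphur-dioxide contribution → 1.57 μm/a
  chloride contribution → 0.6244 μm/a
  ⇒ r_corr(zinc) = 2.194 μm/a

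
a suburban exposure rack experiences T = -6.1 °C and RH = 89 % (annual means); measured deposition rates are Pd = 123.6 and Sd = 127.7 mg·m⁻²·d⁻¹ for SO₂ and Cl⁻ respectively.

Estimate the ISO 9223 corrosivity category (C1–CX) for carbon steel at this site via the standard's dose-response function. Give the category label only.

C3

carbon steel: temperature factor f = +0.150·(-16.1) = -2.4150
  Pd branch = 1.77·Pd^0.52·e^(0.02·RH+f) = 11.48 μm/a
  Sd branch = 0.102·Sd^0.62·e^(0.033·RH+0.04·T) = 30.48 μm/a
  sum: 11.48 + 30.48 → r_corr = 41.96 μm/a
42 μm/a falls in (25, 50] for carbon steel → category C3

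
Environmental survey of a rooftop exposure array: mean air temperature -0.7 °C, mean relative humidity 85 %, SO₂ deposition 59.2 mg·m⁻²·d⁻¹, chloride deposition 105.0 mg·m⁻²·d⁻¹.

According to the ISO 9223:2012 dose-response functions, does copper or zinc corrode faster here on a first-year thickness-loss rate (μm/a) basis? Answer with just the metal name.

copper: temperature factor f = +0.126·(-10.7) = -1.3482
  Pd branch = 0.0053·Pd^0.26·e^(0.059·RH+f) = 0.5992 μm/a
  Sd branch = 0.01025·Sd^0.27·e^(0.036·RH+0.049·T) = 0.7421 μm/a
  r_corr = 0.5992 + 0.7421 = 1.341 μm/a
zinc: f(T) = +0.038·(T−10) [T≤10 °C] = -0.4066
  SO₂ term: 0.0129·59.2^0.44·exp(0.046·85-0.4066) = 2.582
  Sd branch = 0.0175·Sd^0.57·e^(0.008·RH+0.085·T) = 0.462 μm/a
  r_corr = 2.582 + 0.462 = 3.044 μm/a
Ordering by μm/a: zinc (3.04) > copper (1.34)

zinc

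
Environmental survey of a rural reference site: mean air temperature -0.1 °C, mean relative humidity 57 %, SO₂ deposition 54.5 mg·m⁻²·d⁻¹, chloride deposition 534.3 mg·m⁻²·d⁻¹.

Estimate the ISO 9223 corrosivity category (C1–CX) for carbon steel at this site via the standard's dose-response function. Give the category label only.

carbon steel: temperature factor f = +0.150·(-10.1) = -1.5150
  Pd branch = 1.77·Pd^0.52·e^(0.02·RH+f) = 9.728 μm/a
  Cl⁻ term: 0.102·534.3^0.62·exp(0.033·57+0.04·-0.1) = 32.73
  r_corr = 9.728 + 32.73 = 42.46 μm/a
ISO 9223 Table 2 (carbon steel): 25 < 42.5 ≤ 50 μm/a ⇒ C3

C3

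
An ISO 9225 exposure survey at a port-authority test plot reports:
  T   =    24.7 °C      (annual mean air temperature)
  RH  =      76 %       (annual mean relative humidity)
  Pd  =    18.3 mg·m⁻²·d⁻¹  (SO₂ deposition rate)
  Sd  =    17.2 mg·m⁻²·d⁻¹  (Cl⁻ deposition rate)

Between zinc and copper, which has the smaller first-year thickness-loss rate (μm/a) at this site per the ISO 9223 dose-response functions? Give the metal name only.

zinc: temperature factor f = -0.071·(14.7) = -1.0437
  Pd branch = 0.0129·Pd^0.44·e^(0.046·RH+f) = 0.5384 μm/a
  Cl⁻ term: 0.0175·17.2^0.57·exp(0.008·76+0.085·24.7) = 1.328
  r_corr = 0.5384 + 1.328 = 1.866 μm/a
copper: f(T) = -0.080·(T−10) [T>10 °C] = -1.1760
  Pd branch = 0.0053·Pd^0.26·e^(0.059·RH+f) = 0.3084 μm/a
  Cl⁻ term: 0.01025·17.2^0.27·exp(0.036·76+0.049·24.7) = 1.143
  sum: 0.3084 + 1.143 → r_corr = 1.452 μm/a
Ordering by μm/a: zinc (1.87) > copper (1.45)

copper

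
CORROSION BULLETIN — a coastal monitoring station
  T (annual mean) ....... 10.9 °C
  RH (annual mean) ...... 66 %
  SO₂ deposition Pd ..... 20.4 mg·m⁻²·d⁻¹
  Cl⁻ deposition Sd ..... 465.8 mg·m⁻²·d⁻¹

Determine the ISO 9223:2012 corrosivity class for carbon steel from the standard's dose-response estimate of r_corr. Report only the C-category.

carbon steel: f(T) = -0.054·(T−10) [T>10 °C] = -0.0486
  SO₂ term: 1.77·20.4^0.52·exp(0.02·66-0.0486) = 30.28
  Cl⁻ term: 0.102·465.8^0.62·exp(0.033·66+0.04·10.9) = 62.82
  r_corr = 30.28 + 62.82 = 93.1 μm/a
ISO 9223 Table 2 (carbon steel): 80 < 93.1 ≤ 200 μm/a ⇒ C5

C5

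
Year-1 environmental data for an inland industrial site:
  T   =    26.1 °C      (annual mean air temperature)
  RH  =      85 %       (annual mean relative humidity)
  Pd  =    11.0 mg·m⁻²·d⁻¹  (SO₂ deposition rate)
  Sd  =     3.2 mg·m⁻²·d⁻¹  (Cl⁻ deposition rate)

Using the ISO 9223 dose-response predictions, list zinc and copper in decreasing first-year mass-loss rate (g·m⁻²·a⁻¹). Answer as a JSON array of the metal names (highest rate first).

zinc: temperature factor f = -0.071·(16.1) = -1.1431
  Pd branch = 0.0129·Pd^0.44·e^(0.046·RH+f) = 0.5895 μm/a
  Cl⁻ term: 0.0175·3.2^0.57·exp(0.008·85+0.085·26.1) = 0.6163
  sum: 0.5895 + 0.6163 → r_corr = 1.206 μm/a
  mass loss = 1.206 μm/a × 7.14 g/cm³ = 8.609 g·m⁻²·a⁻¹
copper: T>10 °C ⇒ hinge -0.080·(26.1−10) = -1.2880
  Pd branch = 0.0053·Pd^0.26·e^(0.059·RH+f) = 0.4108 μm/a
  Cl⁻ term: 0.01025·3.2^0.27·exp(0.036·85+0.049·26.1) = 1.075
  r_corr = 0.4108 + 1.075 = 1.486 μm/a
  mass loss = 1.486 μm/a × 8.96 g/cm³ = 13.31 g·m⁻²·a⁻¹
Ordering by g·m⁻²·a⁻¹: copper (13.3) > zinc (8.61)

["copper", "zinc"]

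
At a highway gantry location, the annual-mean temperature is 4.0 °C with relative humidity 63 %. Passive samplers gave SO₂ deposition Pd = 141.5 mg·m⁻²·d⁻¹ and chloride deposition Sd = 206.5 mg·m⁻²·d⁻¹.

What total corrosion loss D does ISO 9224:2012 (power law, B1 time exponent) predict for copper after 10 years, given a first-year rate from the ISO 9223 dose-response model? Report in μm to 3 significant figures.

D(10) = 4.08 μm

copper: f(T) = +0.126·(T−10) [T≤10 °C] = -0.7560
  Pd branch = 0.0053·Pd^0.26·e^(0.059·RH+f) = 0.371 μm/a
  Cl⁻ term: 0.01025·206.5^0.27·exp(0.036·63+0.049·4.0) = 0.508
  r_corr = 0.371 + 0.508 = 0.879 μm/a
Power-law: D(10) = r_corr · 10^0.667
  D(10) = 0.879 × 10^0.667 = 0.879 × 4.645 = 4.083 μm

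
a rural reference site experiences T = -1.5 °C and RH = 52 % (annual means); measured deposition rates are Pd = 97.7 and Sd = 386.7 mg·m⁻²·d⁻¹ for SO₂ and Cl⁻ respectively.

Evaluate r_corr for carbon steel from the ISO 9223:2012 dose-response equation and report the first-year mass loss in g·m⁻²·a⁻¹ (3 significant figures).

r_corr = 244 g·m⁻²·a⁻¹

carbon steel: T≤10 °C ⇒ hinge +0.150·(-1.5−10) = -1.7250
  sulphur-dioxide contribution → 9.666 μm/a
  chloride contribution → 21.48 μm/a
  total first-year rate 31.14 μm/a
Convert to mass loss: 31.14 μm/a × 7.85 g/cm³ = 244.5 g·m⁻²·a⁻¹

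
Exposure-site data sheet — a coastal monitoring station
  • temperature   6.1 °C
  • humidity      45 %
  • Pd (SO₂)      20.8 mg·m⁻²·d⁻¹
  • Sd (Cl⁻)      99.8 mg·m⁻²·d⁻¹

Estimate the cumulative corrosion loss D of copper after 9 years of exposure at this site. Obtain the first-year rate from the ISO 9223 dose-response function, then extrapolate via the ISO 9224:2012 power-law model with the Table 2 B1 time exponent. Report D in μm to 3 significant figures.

copper: T≤10 °C ⇒ hinge +0.126·(6.1−10) = -0.4914
  sulphur-dioxide contribution → 0.1015 μm/a
  chloride contribution → 0.242 μm/a
  ⇒ r_corr(copper) = 0.3436 μm/a
Power-law: D(9) = r_corr · 9^0.667
  D(9) = 0.3436 × 9^0.667 = 0.3436 × 4.33 = 1.488 μm

D(9) = 1.49 μm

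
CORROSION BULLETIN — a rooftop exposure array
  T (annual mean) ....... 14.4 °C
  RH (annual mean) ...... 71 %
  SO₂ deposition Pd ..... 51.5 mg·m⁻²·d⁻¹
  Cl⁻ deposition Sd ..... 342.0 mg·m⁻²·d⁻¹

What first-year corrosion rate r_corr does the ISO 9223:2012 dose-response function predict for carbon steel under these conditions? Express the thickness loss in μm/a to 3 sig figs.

r_corr = 115 μm/a

carbon steel: T>10 °C ⇒ hinge -0.054·(14.4−10) = -0.2376
  SO₂ term: 1.77·51.5^0.52·exp(0.02·71-0.2376) = 44.84
  Sd branch = 0.102·Sd^0.62·e^(0.033·RH+0.04·T) = 70.37 μm/a
  r_corr = 44.84 + 70.37 = 115.2 μm/a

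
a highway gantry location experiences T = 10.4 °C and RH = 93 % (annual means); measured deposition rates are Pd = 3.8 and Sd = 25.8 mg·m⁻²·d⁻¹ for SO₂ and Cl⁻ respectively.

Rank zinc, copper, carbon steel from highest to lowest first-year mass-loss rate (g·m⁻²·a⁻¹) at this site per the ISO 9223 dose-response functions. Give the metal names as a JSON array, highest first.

["carbon steel", "copper", "zinc"]

zinc: temperature factor f = -0.071·(0.4) = -0.0284
  sulphur-dioxide contribution → 1.627 μm/a
  chloride contribution → 0.5685 μm/a
  total first-year rate 2.195 μm/a
  mass loss = 2.195 μm/a × 7.14 g/cm³ = 15.67 g·m⁻²·a⁻¹
copper: T>10 °C ⇒ hinge -0.080·(10.4−10) = -0.0320
  sulphur-dioxide contribution → 1.754 μm/a
  chloride contribution → 1.167 μm/a
  total first-year rate 2.922 μm/a
  mass loss = 2.922 μm/a × 8.96 g/cm³ = 26.18 g·m⁻²·a⁻¹
carbon steel: f(T) = -0.054·(T−10) [T>10 °C] = -0.0216
  sulphur-dioxide contribution → 22.28 μm/a
  chloride contribution → 24.96 μm/a
  ⇒ r_corr(carbon steel) = 47.24 μm/a
  mass loss = 47.24 μm/a × 7.85 g/cm³ = 370.8 g·m⁻²·a⁻¹
Ordering by g·m⁻²·a⁻¹: carbon steel (371) > copper (26.2) > zinc (15.7)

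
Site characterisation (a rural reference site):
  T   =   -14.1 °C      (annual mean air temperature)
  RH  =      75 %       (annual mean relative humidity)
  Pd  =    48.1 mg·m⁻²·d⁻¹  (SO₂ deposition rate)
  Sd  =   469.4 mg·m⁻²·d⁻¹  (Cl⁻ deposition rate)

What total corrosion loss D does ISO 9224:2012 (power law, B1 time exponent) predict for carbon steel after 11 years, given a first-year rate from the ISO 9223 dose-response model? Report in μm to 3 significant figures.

D(11) = 115 μm

carbon steel: f(T) = +0.150·(T−10) [T≤10 °C] = -3.6150
  SO₂ term: 1.77·48.1^0.52·exp(0.02·75-3.6150) = 1.6
  Sd branch = 0.102·Sd^0.62·e^(0.033·RH+0.04·T) = 31.25 μm/a
  sum: 1.6 + 31.25 → r_corr = 32.85 μm/a
Power-law: D(11) = r_corr · 11^0.523
  D(11) = 32.85 × 11^0.523 = 32.85 × 3.505 = 115.1 μm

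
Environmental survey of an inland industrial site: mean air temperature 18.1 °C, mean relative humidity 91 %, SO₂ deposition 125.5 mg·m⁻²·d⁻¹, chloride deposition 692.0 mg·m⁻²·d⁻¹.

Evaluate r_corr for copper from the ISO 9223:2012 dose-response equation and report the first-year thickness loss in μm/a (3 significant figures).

r_corr = 5.94 μm/a

copper: temperature factor f = -0.080·(8.1) = -0.6480
  sulphur-dioxide contribution → 2.09 μm/a
  chloride contribution → 3.85 μm/a
  total first-year rate 5.941 μm/a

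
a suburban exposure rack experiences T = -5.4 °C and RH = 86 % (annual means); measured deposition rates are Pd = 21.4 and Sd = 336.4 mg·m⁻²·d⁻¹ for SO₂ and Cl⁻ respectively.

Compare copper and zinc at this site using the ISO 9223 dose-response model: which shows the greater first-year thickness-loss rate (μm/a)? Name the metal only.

zinc

copper: temperature factor f = +0.126·(-15.4) = -1.9404
  sulphur-dioxide contribution → 0.2698 μm/a
  chloride contribution → 0.8368 μm/a
  ⇒ r_corr(copper) = 1.107 μm/a
zinc: T≤10 °C ⇒ hinge +0.038·(-5.4−10) = -0.5852
  sulphur-dioxide contribution → 1.445 μm/a
  chloride contribution → 0.6065 μm/a
  total first-year rate 2.052 μm/a
Ordering by μm/a: zinc (2.05) > copper (1.11)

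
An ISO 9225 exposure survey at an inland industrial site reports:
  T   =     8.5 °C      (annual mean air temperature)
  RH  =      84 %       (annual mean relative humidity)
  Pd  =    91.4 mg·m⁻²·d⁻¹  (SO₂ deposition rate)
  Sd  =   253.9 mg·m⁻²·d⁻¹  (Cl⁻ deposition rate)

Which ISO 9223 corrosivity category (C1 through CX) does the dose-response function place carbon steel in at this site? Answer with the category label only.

carbon steel: temperature factor f = +0.150·(-1.5) = -0.2250
  sulphur-dioxide contribution → 79.35 μm/a
  chloride contribution → 70.96 μm/a
  ⇒ r_corr(carbon steel) = 150.3 μm/a
150 μm/a falls in (80, 200] for carbon steel → category C5

C5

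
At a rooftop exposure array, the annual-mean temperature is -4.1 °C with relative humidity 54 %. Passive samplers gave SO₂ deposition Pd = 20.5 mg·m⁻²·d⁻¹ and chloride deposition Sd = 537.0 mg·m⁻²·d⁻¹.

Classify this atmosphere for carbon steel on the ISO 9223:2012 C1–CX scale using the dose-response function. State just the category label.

carbon steel: temperature factor f = +0.150·(-14.1) = -2.1150
  Pd branch = 1.77·Pd^0.52·e^(0.02·RH+f) = 3.024 μm/a
  Cl⁻ term: 0.102·537.0^0.62·exp(0.033·54+0.04·-4.1) = 25.34
  sum: 3.024 + 25.34 → r_corr = 28.37 μm/a
ISO 9223 Table 2 (carbon steel): 25 < 28.4 ≤ 50 μm/a ⇒ C3

C3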